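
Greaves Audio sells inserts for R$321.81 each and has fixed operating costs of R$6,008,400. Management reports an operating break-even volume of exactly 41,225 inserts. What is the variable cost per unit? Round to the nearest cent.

Contribution per unit must be FC / Q = R$6,008,400 / 41,225 = R$145.7465.
Hence VC = price − CM = R$321.81 − R$145.7465 = R$176.06.

R$176.06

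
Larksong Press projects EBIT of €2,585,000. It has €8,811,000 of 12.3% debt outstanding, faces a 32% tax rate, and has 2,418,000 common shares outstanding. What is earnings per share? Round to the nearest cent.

€0.42

Pre-tax income = €2,585,000 − €1,083,753.00 = €1,501,247.00.
Net income = €1,501,247.00 × (1 − 0.32) = €1,020,847.96.
Per share: €1,020,847.96 / 2,418,000 shares = €0.42.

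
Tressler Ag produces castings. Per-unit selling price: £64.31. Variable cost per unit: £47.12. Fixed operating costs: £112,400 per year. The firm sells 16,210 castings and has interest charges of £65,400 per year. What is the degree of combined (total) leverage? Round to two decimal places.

2.76

Total contribution margin = 16,210 × £17.19 = £278,649.90.
EBIT = £278,649.90 − £112,400 = £166,249.90. Interest = £65,400.00, so EBIT − I = £100,849.90.
Degree of total leverage = total CM / (EBIT − interest) = £278,649.90 / £100,849.90 = 2.7630.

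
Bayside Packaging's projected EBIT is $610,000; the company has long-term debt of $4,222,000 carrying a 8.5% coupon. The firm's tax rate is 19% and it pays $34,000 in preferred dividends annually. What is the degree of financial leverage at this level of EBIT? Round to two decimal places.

Interest = $358,870.00.
Pre-tax preferred-dividend burden = $34,000 ÷ (1 − 0.19) = $41,975.31.
DFL = EBIT ÷ [EBIT − I − D_p/(1−t)] = $610,000 ÷ [$610,000 − $358,870.00 − $41,975.31] = $610,000 ÷ $209,154.69 = 2.9165.

2.92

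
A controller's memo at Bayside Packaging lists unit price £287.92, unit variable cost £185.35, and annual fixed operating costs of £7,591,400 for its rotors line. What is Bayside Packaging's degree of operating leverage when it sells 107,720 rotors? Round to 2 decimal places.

Total contribution margin = 107,720 × £102.57 = £11,048,840.40.
EBIT = £11,048,840.40 − £7,591,400 = £3,457,440.40.
Degree of operating leverage = £11,048,840.40 / £3,457,440.40 = 3.1957.

3.20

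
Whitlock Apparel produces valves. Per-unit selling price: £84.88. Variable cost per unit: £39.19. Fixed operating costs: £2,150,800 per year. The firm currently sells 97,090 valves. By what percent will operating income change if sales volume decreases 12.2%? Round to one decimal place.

Total contribution margin = 97,090 × £45.69 = £4,436,042.10.
Operating income = contribution − fixed costs = £4,436,042.10 − £2,150,800 = £2,285,242.10.
DOL = contribution ÷ EBIT = £4,436,042.10 ÷ £2,285,242.10 = 1.9412.
So EBIT moves 1.9412 × (-12.2%) = -23.7%.

-23.7%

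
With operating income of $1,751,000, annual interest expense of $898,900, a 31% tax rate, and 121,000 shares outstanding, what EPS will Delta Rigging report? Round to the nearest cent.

Pre-tax income = $1,751,000 − $898,900.00 = $852,100.00.
After tax at 31%: net income = $852,100.00 × 0.69 = $587,949.00.
EPS = $587,949.00 ÷ 121,000 = $4.86.

$4.86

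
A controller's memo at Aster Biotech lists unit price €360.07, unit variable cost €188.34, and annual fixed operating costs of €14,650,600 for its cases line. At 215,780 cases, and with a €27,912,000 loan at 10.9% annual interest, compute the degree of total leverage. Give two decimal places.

1.91

Total contribution margin = 215,780 × €171.73 = €37,055,899.40.
Operating income = contribution − fixed costs = €37,055,899.40 − €14,650,600 = €22,405,299.40. Interest = €3,042,408.00.
DOL = €37,055,899.40 ÷ €22,405,299.40 = 1.6539; DFL = €22,405,299.40 ÷ €19,362,891.40 = 1.1571.
Combined leverage = 1.6539 × 1.1571 = 1.9137.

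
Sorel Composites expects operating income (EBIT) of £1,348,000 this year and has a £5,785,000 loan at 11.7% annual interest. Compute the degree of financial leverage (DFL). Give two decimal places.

2.01

Interest = £676,845.00.
DFL = EBIT ÷ (EBIT − I) = £1,348,000 ÷ (£1,348,000 − £676,845.00) = £1,348,000 ÷ £671,155.00 = 2.0085.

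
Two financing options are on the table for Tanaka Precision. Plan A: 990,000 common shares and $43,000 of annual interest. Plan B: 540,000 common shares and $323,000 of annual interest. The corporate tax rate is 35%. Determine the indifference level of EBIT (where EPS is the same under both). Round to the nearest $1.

$659,000

At indifference, (EBIT − 43,000)(1 − t)/990,000 = (EBIT − 323,000)(1 − t)/540,000.
The (1 − t) factor cancels: (EBIT − 43,000) × 540,000 = (EBIT − 323,000) × 990,000.
EBIT × (990,000 − 540,000) = 323,000 × 990,000 − 43,000 × 540,000 = 296,550,000,000, so EBIT = 296,550,000,000 ÷ 450,000 = 659,000.00.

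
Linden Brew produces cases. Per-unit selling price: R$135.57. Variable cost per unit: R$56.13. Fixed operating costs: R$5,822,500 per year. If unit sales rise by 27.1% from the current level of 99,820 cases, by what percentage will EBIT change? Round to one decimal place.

+102.0%

Contribution at this volume is 99,820 × R$79.44 = R$7,929,700.80.
Subtracting fixed costs: EBIT = R$7,929,700.80 − R$5,822,500 = R$2,107,200.80.
Degree of operating leverage = R$7,929,700.80 / R$2,107,200.80 = 3.7631.
So EBIT moves 3.7631 × (+27.1%) = +102.0%.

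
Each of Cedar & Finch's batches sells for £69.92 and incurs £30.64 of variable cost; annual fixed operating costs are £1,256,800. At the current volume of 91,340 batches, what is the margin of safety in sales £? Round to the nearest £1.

Each unit contributes £69.92 − £30.64 = £39.28. Break-even units = £1,256,800 ÷ £39.28 = 31,995.93; break-even revenue = 31,995.93 × £69.92 = £2,237,155.19.
Actual sales revenue = 91,340 × £69.92 = £6,386,492.80.
Margin of safety = £6,386,492.80 − £2,237,155.19 = £4,149,338.

£4,149,338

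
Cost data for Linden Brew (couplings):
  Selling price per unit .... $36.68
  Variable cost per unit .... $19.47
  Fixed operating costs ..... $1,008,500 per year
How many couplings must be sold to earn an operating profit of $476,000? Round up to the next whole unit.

Contribution margin per unit = $36.68 − $19.47 = $17.21.
Required volume = (fixed costs + target profit) ÷ CM = ($1,008,500 + $476,000) ÷ $17.21 = 86,257.99, so 86,258 couplings.

86,258 couplings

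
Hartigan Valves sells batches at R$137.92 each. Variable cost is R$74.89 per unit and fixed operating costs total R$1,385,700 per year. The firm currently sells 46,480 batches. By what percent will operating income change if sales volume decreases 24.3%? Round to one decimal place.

-46.1%

Contribution at this volume is 46,480 × R$63.03 = R$2,929,634.40.
Subtracting fixed costs: EBIT = R$2,929,634.40 − R$1,385,700 = R$1,543,934.40.
DOL = contribution ÷ EBIT = R$2,929,634.40 ÷ R$1,543,934.40 = 1.8975.
Operating income changes by 1.8975 × -24.3% = -46.1%.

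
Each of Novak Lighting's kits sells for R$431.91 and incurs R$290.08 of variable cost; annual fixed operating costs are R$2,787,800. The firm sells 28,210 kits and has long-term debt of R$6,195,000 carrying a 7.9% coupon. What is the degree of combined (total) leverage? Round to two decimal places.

5.53

Contribution at this volume is 28,210 × R$141.83 = R$4,001,024.30.
Subtracting fixed costs: EBIT = R$4,001,024.30 − R$2,787,800 = R$1,213,224.30. Interest = R$489,405.00.
DOL = R$4,001,024.30 ÷ R$1,213,224.30 = 3.2978; DFL = R$1,213,224.30 ÷ R$723,819.30 = 1.6761.
DCL = DOL × DFL = 3.2978 × 1.6761 = 5.5274.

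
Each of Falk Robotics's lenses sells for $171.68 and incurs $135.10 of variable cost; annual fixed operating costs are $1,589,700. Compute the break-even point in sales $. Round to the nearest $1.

Contribution margin per unit = $171.68 − $135.10 = $36.58, a CM ratio of $36.58 ÷ $171.68 = 0.2131.
Break-even revenue = fixed costs × price ÷ CM = $1,589,700 × $171.68 ÷ $36.58 = $7,460,899.

$7,460,899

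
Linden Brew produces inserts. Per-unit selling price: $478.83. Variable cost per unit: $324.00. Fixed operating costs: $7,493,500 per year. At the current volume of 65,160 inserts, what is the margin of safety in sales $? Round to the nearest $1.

$8,026,032

Each unit contributes $478.83 − $324.00 = $154.83. Break-even units = $7,493,500 ÷ $154.83 = 48,398.24; break-even revenue = 48,398.24 × $478.83 = $23,174,530.81.
Actual sales revenue = 65,160 × $478.83 = $31,200,562.80.
Margin of safety = $31,200,562.80 − $23,174,530.81 = $8,026,032.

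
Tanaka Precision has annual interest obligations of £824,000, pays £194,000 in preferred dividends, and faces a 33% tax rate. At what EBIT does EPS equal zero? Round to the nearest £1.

£1,113,552

Grossing the preferred dividend up to pre-tax terms: £194,000 / (1 − 0.33) = £289,552.24.
Financial break-even EBIT = interest + D_p ÷ (1 − t) = £824,000 + £289,552.24 = £1,113,552.24.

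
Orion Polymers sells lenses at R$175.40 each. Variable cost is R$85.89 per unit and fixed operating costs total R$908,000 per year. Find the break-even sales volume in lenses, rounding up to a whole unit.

Contribution margin per unit = R$175.40 − R$85.89 = R$89.51.
Units to break even: R$908,000 ÷ R$89.51 = 10,144.12, rounded up to 10,145.

10,145 lenses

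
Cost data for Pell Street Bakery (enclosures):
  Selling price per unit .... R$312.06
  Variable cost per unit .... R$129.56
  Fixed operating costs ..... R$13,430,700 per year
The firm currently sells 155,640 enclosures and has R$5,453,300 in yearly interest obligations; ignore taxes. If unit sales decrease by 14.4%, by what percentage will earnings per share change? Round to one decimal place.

-43.0%

Total contribution margin = 155,640 × R$182.50 = R$28,404,300.00.
EBIT = R$28,404,300.00 − R$13,430,700 = R$14,973,600.00.
After interest of R$5,453,300.00, pre-tax earnings = R$9,520,300.00.
DCL = total CM / (EBIT − I) = R$28,404,300.00 / R$9,520,300.00 = 2.9836.
%ΔEPS = DCL × %ΔSales = 2.9836 × -14.4% = -43.0%.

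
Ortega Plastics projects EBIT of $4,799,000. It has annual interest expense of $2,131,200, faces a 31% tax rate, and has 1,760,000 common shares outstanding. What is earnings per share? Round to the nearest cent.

$1.05

Interest = $2,131,200.00, so EBT = $4,799,000 − $2,131,200.00 = $2,667,800.00.
After tax at 31%: net income = $2,667,800.00 × 0.69 = $1,840,782.00.
EPS = $1,840,782.00 ÷ 1,760,000 = $1.05.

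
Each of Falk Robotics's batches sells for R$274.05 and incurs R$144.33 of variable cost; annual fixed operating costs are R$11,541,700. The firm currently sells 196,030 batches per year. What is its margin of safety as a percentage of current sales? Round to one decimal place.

Contribution margin per unit = R$274.05 − R$144.33 = R$129.72. Break-even units = R$11,541,700 ÷ R$129.72 = 88,973.94; break-even revenue = 88,973.94 × R$274.05 = R$24,383,309.32.
Actual sales revenue = 196,030 × R$274.05 = R$53,722,021.50.
Margin of safety = (R$53,722,021.50 − R$24,383,309.32) ÷ R$53,722,021.50 = 54.6%.

54.6%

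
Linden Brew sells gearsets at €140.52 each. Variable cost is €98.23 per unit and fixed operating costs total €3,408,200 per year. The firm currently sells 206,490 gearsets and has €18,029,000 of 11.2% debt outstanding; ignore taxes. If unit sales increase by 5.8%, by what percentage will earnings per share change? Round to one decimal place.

+15.3%

Contribution at this volume is 206,490 × €42.29 = €8,732,462.10.
EBIT = €8,732,462.10 − €3,408,200 = €5,324,262.10.
Interest = €2,019,248.00, so EBIT − I = €3,305,014.10.
Degree of combined leverage = contribution ÷ (EBIT − I) = €8,732,462.10 ÷ €3,305,014.10 = 2.6422.
EPS therefore changes by 2.6422 × (+5.8%) = +15.3%.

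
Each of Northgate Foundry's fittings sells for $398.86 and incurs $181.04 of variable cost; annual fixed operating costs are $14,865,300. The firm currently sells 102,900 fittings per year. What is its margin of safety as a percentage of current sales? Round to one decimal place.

33.7%

Unit CM = price − variable cost = $398.86 − $181.04 = $217.82. Break-even units = $14,865,300 ÷ $217.82 = 68,245.80; break-even revenue = 68,245.80 × $398.86 = $27,220,519.50.
Current sales = 102,900 × $398.86 = $41,042,694.00.
Margin of safety = ($41,042,694.00 − $27,220,519.50) ÷ $41,042,694.00 = 33.7%.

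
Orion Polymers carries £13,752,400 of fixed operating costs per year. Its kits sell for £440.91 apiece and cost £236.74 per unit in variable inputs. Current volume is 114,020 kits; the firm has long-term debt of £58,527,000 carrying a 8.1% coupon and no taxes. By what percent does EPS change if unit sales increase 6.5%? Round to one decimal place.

+31.6%

Total contribution margin = 114,020 × £204.17 = £23,279,463.40.
Operating income = contribution − fixed costs = £23,279,463.40 − £13,752,400 = £9,527,063.40.
After interest of £4,740,687.00, pre-tax earnings = £4,786,376.40.
Degree of combined leverage = contribution ÷ (EBIT − I) = £23,279,463.40 ÷ £4,786,376.40 = 4.8637.
EPS therefore changes by 4.8637 × (+6.5%) = +31.6%.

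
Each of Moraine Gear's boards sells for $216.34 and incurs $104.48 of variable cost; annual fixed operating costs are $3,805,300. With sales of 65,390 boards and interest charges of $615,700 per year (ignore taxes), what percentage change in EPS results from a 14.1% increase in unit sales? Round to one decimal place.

+35.6%

Total contribution margin = 65,390 × $111.86 = $7,314,525.40.
Subtracting fixed costs: EBIT = $7,314,525.40 − $3,805,300 = $3,509,225.40.
Interest = $615,700.00, so EBIT − I = $2,893,525.40.
Degree of combined leverage = contribution ÷ (EBIT − I) = $7,314,525.40 ÷ $2,893,525.40 = 2.5279.
%ΔEPS = DCL × %ΔSales = 2.5279 × +14.1% = +35.6%.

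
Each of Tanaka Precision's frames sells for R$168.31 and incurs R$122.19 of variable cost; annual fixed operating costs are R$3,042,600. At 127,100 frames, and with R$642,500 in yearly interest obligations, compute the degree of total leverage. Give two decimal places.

2.69

Total contribution margin = 127,100 × R$46.12 = R$5,861,852.00.
EBIT = R$5,861,852.00 − R$3,042,600 = R$2,819,252.00. Interest = R$642,500.00.
DOL = R$5,861,852.00 ÷ R$2,819,252.00 = 2.0792; DFL = R$2,819,252.00 ÷ R$2,176,752.00 = 1.2952.
DCL = DOL × DFL = 2.0792 × 1.2952 = 2.6930.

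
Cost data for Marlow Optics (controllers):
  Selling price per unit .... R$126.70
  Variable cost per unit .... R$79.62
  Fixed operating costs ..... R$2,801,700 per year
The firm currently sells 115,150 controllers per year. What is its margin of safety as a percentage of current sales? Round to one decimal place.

Each unit contributes R$126.70 − R$79.62 = R$47.08. Break-even units = R$2,801,700 ÷ R$47.08 = 59,509.35; break-even revenue = 59,509.35 × R$126.70 = R$7,539,834.11.
Actual sales revenue = 115,150 × R$126.70 = R$14,589,505.00.
Margin of safety = (R$14,589,505.00 − R$7,539,834.11) ÷ R$14,589,505.00 = 48.3%.

48.3%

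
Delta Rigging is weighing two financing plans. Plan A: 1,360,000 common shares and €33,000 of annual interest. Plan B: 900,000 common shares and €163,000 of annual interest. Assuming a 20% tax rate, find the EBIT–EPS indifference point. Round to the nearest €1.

Set EPS_A = EPS_B: (EBIT − €33,000)(1 − 0.20) ÷ 1,360,000 = (EBIT − €163,000)(1 − 0.20) ÷ 900,000.
The (1 − t) factor cancels: (EBIT − 33,000) × 900,000 = (EBIT − 163,000) × 1,360,000.
Solving, EBIT = (163,000·1,360,000 − 33,000·900,000) / (1,360,000 − 900,000) = 191,980,000,000 / 460,000 = 417,347.83.

€417,348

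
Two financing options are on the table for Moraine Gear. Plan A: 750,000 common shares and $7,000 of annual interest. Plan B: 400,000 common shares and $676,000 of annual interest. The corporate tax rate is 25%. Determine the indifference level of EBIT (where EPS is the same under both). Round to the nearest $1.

$1,440,571

At indifference, (EBIT − 7,000)(1 − t)/750,000 = (EBIT − 676,000)(1 − t)/400,000.
Cancelling (1 − t) and cross-multiplying: 400,000·(EBIT − 7,000) = 750,000·(EBIT − 676,000).
EBIT × (750,000 − 400,000) = 676,000 × 750,000 − 7,000 × 400,000 = 504,200,000,000, so EBIT = 504,200,000,000 ÷ 350,000 = 1,440,571.43.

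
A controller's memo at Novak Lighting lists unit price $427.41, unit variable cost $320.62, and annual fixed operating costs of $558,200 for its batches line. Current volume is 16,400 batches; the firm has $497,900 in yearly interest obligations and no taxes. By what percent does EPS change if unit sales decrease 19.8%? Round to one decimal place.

-49.9%

At 16,400 units, contribution = 16,400 × $106.79 = $1,751,356.00.
Operating income = contribution − fixed costs = $1,751,356.00 − $558,200 = $1,193,156.00.
Interest = $497,900.00, so EBIT − I = $695,256.00.
DCL = total CM / (EBIT − I) = $1,751,356.00 / $695,256.00 = 2.5190.
%ΔEPS = DCL × %ΔSales = 2.5190 × -19.8% = -49.9%.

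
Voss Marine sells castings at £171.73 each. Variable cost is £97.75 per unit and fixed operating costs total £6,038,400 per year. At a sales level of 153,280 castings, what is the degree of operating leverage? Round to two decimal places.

2.14

Contribution at this volume is 153,280 × £73.98 = £11,339,654.40.
EBIT = £11,339,654.40 − £6,038,400 = £5,301,254.40.
DOL = contribution ÷ EBIT = £11,339,654.40 ÷ £5,301,254.40 = 2.1391.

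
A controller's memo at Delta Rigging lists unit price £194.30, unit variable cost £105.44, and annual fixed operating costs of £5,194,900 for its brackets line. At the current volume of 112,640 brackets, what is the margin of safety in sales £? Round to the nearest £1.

£10,526,858

Contribution margin per unit = £194.30 − £105.44 = £88.86. Break-even units = £5,194,900 ÷ £88.86 = 58,461.63; break-even revenue = 58,461.63 × £194.30 = £11,359,093.74.
Current sales = 112,640 × £194.30 = £21,885,952.00.
Margin of safety = £21,885,952.00 − £11,359,093.74 = £10,526,858.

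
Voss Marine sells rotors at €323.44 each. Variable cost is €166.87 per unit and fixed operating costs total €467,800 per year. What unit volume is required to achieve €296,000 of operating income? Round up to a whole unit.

4,879 rotors

Each unit contributes €323.44 − €166.87 = €156.57.
Required volume = (fixed costs + target profit) ÷ CM = (€467,800 + €296,000) ÷ €156.57 = 4,878.33, so 4,879 rotors.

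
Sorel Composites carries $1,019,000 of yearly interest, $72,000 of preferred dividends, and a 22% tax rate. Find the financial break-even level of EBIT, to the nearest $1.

Grossing the preferred dividend up to pre-tax terms: $72,000 / (1 − 0.22) = $92,307.69.
EPS = 0 when EBIT covers interest plus the pre-tax preferred burden: $1,019,000 + $92,307.69 = $1,111,307.69.

$1,111,308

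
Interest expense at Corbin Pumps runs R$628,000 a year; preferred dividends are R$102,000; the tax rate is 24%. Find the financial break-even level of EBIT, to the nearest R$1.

Preferred dividends are paid after tax, so their pre-tax equivalent is R$102,000 ÷ (1 − 0.24) = R$134,210.53.
Financial break-even EBIT = interest + D_p ÷ (1 − t) = R$628,000 + R$134,210.53 = R$762,210.53.

R$762,211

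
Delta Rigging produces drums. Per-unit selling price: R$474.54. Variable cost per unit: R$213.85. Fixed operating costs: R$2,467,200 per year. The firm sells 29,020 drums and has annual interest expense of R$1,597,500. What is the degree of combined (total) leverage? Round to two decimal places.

2.16

Total contribution margin = 29,020 × R$260.69 = R$7,565,223.80.
Operating income = contribution − fixed costs = R$7,565,223.80 − R$2,467,200 = R$5,098,023.80. Interest = R$1,597,500.00, so EBIT − I = R$3,500,523.80.
Degree of total leverage = total CM / (EBIT − interest) = R$7,565,223.80 / R$3,500,523.80 = 2.1612.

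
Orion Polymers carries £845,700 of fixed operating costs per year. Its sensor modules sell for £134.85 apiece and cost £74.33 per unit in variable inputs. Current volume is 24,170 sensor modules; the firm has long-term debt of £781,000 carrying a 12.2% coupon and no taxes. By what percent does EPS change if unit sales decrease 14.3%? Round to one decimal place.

Contribution at this volume is 24,170 × £60.52 = £1,462,768.40.
Subtracting fixed costs: EBIT = £1,462,768.40 − £845,700 = £617,068.40.
After interest of £95,282.00, pre-tax earnings = £521,786.40.
Degree of combined leverage = contribution ÷ (EBIT − I) = £1,462,768.40 ÷ £521,786.40 = 2.8034.
%ΔEPS = DCL × %ΔSales = 2.8034 × -14.3% = -40.1%.

-40.1%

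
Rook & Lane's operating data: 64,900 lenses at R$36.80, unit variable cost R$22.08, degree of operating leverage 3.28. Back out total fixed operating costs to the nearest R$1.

At 64,900 units, contribution = 64,900 × R$14.72 = R$955,328.00.
DOL = contribution / EBIT, so EBIT = R$955,328.00 / 3.28 = R$291,258.54.
Fixed costs = CM − EBIT = R$955,328.00 − R$291,258.54 = R$664,069.

R$664,069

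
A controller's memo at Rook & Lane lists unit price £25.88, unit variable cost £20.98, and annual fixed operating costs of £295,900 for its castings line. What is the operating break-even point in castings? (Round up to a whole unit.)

Each unit contributes £25.88 − £20.98 = £4.90.
Break-even Q = £295,900 / £4.90 = 60,387.76 → 60,388 castings.

60,388 castings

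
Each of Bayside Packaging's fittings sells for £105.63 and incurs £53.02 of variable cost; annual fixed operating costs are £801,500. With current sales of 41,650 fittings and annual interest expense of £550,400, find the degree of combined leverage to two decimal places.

Contribution at this volume is 41,650 × £52.61 = £2,191,206.50.
Subtracting fixed costs: EBIT = £2,191,206.50 − £801,500 = £1,389,706.50. Interest = £550,400.00, so EBIT − I = £839,306.50.
Degree of total leverage = total CM / (EBIT − interest) = £2,191,206.50 / £839,306.50 = 2.6107.

2.61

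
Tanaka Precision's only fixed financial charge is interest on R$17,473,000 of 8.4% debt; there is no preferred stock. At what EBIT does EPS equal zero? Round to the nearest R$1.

Annual interest = 8.4% × R$17,473,000 = R$1,467,732.00.
Without preferred stock the financial break-even is simply EBIT = interest = R$1,467,732.00.

R$1,467,732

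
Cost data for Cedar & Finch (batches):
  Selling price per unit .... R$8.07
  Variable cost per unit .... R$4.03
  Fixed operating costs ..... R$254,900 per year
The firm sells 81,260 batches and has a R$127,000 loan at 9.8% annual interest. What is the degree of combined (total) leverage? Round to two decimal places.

5.39

Contribution at this volume is 81,260 × R$4.04 = R$328,290.40.
EBIT = R$328,290.40 − R$254,900 = R$73,390.40. Interest = R$12,446.00, so EBIT − I = R$60,944.40.
Degree of total leverage = total CM / (EBIT − interest) = R$328,290.40 / R$60,944.40 = 5.3867.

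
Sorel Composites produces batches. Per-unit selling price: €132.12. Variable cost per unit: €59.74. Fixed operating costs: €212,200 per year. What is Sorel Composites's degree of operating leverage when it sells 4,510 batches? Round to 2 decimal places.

2.86

Contribution at this volume is 4,510 × €72.38 = €326,433.80.
EBIT = €326,433.80 − €212,200 = €114,233.80.
Degree of operating leverage = €326,433.80 / €114,233.80 = 2.8576.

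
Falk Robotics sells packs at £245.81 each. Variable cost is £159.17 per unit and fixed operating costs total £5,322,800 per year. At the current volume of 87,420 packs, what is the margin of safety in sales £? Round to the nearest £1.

Unit CM = price − variable cost = £245.81 − £159.17 = £86.64. Break-even units = £5,322,800 ÷ £86.64 = 61,435.83; break-even revenue = 61,435.83 × £245.81 = £15,101,540.49.
Current sales = 87,420 × £245.81 = £21,488,710.20.
Margin of safety = £21,488,710.20 − £15,101,540.49 = £6,387,170.

£6,387,170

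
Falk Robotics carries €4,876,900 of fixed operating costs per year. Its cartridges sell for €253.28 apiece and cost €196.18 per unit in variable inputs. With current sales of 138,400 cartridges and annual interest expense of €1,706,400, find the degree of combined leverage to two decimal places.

5.99

At 138,400 units, contribution = 138,400 × €57.10 = €7,902,640.00.
Subtracting fixed costs: EBIT = €7,902,640.00 − €4,876,900 = €3,025,740.00. Interest = €1,706,400.00, so EBIT − I = €1,319,340.00.
DCL = contribution ÷ (EBIT − I) = €7,902,640.00 ÷ €1,319,340.00 = 5.9898.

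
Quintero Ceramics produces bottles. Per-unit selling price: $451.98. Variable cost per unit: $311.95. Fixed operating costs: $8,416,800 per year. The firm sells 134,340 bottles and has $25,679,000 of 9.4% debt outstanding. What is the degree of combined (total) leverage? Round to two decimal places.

2.36

Contribution at this volume is 134,340 × $140.03 = $18,811,630.20.
EBIT = $18,811,630.20 − $8,416,800 = $10,394,830.20. Interest = $2,413,826.00.
DOL = $18,811,630.20 ÷ $10,394,830.20 = 1.8097; DFL = $10,394,830.20 ÷ $7,981,004.20 = 1.3024.
DCL = DOL × DFL = 1.8097 × 1.3024 = 2.3570.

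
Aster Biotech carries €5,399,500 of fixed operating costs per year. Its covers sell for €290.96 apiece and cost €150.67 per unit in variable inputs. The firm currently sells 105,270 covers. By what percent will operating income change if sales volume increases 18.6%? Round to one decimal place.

At 105,270 units, contribution = 105,270 × €140.29 = €14,768,328.30.
EBIT = €14,768,328.30 − €5,399,500 = €9,368,828.30.
Degree of operating leverage = €14,768,328.30 / €9,368,828.30 = 1.5763.
Operating income changes by 1.5763 × +18.6% = +29.3%.

+29.3%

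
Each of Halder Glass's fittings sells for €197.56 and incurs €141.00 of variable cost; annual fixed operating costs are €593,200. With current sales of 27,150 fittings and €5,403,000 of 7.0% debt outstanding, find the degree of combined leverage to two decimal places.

2.72

At 27,150 units, contribution = 27,150 × €56.56 = €1,535,604.00.
Operating income = contribution − fixed costs = €1,535,604.00 − €593,200 = €942,404.00. Interest = €378,210.00, so EBIT − I = €564,194.00.
Degree of total leverage = total CM / (EBIT − interest) = €1,535,604.00 / €564,194.00 = 2.7218.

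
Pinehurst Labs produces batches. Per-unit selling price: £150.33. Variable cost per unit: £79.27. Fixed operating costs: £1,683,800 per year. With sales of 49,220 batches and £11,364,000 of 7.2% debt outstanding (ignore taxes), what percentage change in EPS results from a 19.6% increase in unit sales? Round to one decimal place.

+68.9%

At 49,220 units, contribution = 49,220 × £71.06 = £3,497,573.20.
EBIT = £3,497,573.20 − £1,683,800 = £1,813,773.20.
Interest = £818,208.00, so EBIT − I = £995,565.20.
DCL = total CM / (EBIT − I) = £3,497,573.20 / £995,565.20 = 3.5132.
%ΔEPS = DCL × %ΔSales = 3.5132 × +19.6% = +68.9%.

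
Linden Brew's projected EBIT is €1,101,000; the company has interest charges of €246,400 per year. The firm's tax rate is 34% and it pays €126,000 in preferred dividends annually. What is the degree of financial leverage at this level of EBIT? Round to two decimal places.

1.66

Annual interest charges come to €246,400.00.
Pre-tax preferred-dividend burden = €126,000 ÷ (1 − 0.34) = €190,909.09.
DFL = EBIT ÷ [EBIT − I − D_p/(1−t)] = €1,101,000 ÷ [€1,101,000 − €246,400.00 − €190,909.09] = €1,101,000 ÷ €663,690.91 = 1.6589.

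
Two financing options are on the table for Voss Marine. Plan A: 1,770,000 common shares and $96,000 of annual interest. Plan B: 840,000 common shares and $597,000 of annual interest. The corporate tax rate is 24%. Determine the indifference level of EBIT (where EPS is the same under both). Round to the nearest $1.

$1,049,516

Set EPS_A = EPS_B: (EBIT − $96,000)(1 − 0.24) ÷ 1,770,000 = (EBIT − $597,000)(1 − 0.24) ÷ 840,000.
Cancelling (1 − t) and cross-multiplying: 840,000·(EBIT − 96,000) = 1,770,000·(EBIT − 597,000).
EBIT × (1,770,000 − 840,000) = 597,000 × 1,770,000 − 96,000 × 840,000 = 976,050,000,000, so EBIT = 976,050,000,000 ÷ 930,000 = 1,049,516.13.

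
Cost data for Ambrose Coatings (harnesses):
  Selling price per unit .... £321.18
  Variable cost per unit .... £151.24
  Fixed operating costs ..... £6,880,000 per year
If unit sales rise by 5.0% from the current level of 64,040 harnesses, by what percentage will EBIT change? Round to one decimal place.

Contribution at this volume is 64,040 × £169.94 = £10,882,957.60.
Subtracting fixed costs: EBIT = £10,882,957.60 − £6,880,000 = £4,002,957.60.
DOL = contribution ÷ EBIT = £10,882,957.60 ÷ £4,002,957.60 = 2.7187.
%ΔEBIT = DOL × %ΔSales = 2.7187 × +5.0% = +13.6%.

+13.6%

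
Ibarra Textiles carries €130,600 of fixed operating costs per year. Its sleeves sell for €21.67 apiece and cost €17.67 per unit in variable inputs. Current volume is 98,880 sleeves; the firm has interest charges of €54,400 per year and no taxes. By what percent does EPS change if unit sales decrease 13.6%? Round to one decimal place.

-25.6%

At 98,880 units, contribution = 98,880 × €4.00 = €395,520.00.
EBIT = €395,520.00 − €130,600 = €264,920.00.
After interest of €54,400.00, pre-tax earnings = €210,520.00.
DCL = total CM / (EBIT − I) = €395,520.00 / €210,520.00 = 1.8788.
EPS therefore changes by 1.8788 × (-13.6%) = -25.6%.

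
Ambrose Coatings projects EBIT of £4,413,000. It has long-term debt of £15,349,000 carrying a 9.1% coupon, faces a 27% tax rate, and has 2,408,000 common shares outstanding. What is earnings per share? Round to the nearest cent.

£0.91

Interest = £1,396,759.00, so EBT = £4,413,000 − £1,396,759.00 = £3,016,241.00.
After tax at 27%: net income = £3,016,241.00 × 0.73 = £2,201,855.93.
Per share: £2,201,855.93 / 2,408,000 shares = £0.91.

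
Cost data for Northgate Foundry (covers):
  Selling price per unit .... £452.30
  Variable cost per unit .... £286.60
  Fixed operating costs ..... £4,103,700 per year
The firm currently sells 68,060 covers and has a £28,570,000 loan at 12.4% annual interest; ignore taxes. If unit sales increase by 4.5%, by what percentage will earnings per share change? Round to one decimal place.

+14.0%

Total contribution margin = 68,060 × £165.70 = £11,277,542.00.
EBIT = £11,277,542.00 − £4,103,700 = £7,173,842.00.
After interest of £3,542,680.00, pre-tax earnings = £3,631,162.00.
DCL = total CM / (EBIT − I) = £11,277,542.00 / £3,631,162.00 = 3.1058.
EPS therefore changes by 3.1058 × (+4.5%) = +14.0%.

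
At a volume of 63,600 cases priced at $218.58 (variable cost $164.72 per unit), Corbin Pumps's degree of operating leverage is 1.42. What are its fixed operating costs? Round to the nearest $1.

$1,013,175

Total contribution margin = 63,600 × $53.86 = $3,425,496.00.
DOL = contribution / EBIT, so EBIT = $3,425,496.00 / 1.42 = $2,412,321.13.
Fixed costs = CM − EBIT = $3,425,496.00 − $2,412,321.13 = $1,013,175.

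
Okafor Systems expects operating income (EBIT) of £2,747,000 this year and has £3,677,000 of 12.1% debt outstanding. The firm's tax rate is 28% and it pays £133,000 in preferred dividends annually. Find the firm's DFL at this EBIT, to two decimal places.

1.30

Annual interest charges come to £444,917.00.
Pre-tax preferred-dividend burden = £133,000 ÷ (1 − 0.28) = £184,722.22.
DFL = EBIT ÷ [EBIT − I − D_p/(1−t)] = £2,747,000 ÷ [£2,747,000 − £444,917.00 − £184,722.22] = £2,747,000 ÷ £2,117,360.78 = 1.2974.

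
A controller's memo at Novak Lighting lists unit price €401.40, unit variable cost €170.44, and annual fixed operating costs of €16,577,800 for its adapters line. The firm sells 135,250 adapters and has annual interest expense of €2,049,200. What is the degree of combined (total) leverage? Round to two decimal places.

Contribution at this volume is 135,250 × €230.96 = €31,237,340.00.
Subtracting fixed costs: EBIT = €31,237,340.00 − €16,577,800 = €14,659,540.00. Interest = €2,049,200.00, so EBIT − I = €12,610,340.00.
Degree of total leverage = total CM / (EBIT − interest) = €31,237,340.00 / €12,610,340.00 = 2.4771.

2.48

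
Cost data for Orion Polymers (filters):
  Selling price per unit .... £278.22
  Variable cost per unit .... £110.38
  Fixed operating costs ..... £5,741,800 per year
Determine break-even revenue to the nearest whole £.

CM per unit = £278.22 − £110.38 = £167.84; CM ratio = £167.84 / £278.22 = 0.6033.
Break-even sales = FC ÷ CM ratio = £5,741,800 × £278.22 / £167.84 = £9,517,896.

£9,517,896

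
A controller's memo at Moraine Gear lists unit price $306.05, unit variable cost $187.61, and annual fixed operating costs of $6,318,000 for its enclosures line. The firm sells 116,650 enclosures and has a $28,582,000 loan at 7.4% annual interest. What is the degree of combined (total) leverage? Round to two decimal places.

2.57

Total contribution margin = 116,650 × $118.44 = $13,816,026.00.
EBIT = $13,816,026.00 − $6,318,000 = $7,498,026.00. Interest = $2,115,068.00.
DOL = $13,816,026.00 ÷ $7,498,026.00 = 1.8426; DFL = $7,498,026.00 ÷ $5,382,958.00 = 1.3929.
Combined leverage = 1.8426 × 1.3929 = 2.5666.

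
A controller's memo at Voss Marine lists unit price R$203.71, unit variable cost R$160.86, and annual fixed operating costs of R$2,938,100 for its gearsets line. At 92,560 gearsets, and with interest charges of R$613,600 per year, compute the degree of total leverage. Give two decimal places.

Contribution at this volume is 92,560 × R$42.85 = R$3,966,196.00.
Operating income = contribution − fixed costs = R$3,966,196.00 − R$2,938,100 = R$1,028,096.00. Interest = R$613,600.00.
DOL = R$3,966,196.00 ÷ R$1,028,096.00 = 3.8578; DFL = R$1,028,096.00 ÷ R$414,496.00 = 2.4804.
DCL = DOL × DFL = 3.8578 × 2.4804 = 9.5689.

9.57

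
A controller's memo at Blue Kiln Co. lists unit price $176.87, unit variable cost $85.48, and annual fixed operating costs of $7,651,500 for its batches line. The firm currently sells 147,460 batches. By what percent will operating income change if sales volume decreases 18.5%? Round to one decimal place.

-42.8%

Total contribution margin = 147,460 × $91.39 = $13,476,369.40.
Subtracting fixed costs: EBIT = $13,476,369.40 − $7,651,500 = $5,824,869.40.
Degree of operating leverage = $13,476,369.40 / $5,824,869.40 = 2.3136.
%ΔEBIT = DOL × %ΔSales = 2.3136 × -18.5% = -42.8%.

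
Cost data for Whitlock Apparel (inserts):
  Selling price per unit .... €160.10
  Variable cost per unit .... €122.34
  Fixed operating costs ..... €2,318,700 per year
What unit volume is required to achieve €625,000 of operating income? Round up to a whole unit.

77,959 inserts

Each unit contributes €160.10 − €122.34 = €37.76.
Required volume = (fixed costs + target profit) ÷ CM = (€2,318,700 + €625,000) ÷ €37.76 = 77,958.16, so 77,959 inserts.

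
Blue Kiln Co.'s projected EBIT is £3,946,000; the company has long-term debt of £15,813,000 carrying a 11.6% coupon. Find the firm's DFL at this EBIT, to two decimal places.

1.87

Interest = £1,834,308.00.
Degree of financial leverage = EBIT / (EBIT − interest) = £3,946,000 / £2,111,692.00 = 1.8686.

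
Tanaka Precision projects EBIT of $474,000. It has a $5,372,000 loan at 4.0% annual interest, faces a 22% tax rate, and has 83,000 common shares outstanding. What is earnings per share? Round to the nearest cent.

Pre-tax income = $474,000 − $214,880.00 = $259,120.00.
Net income = $259,120.00 × (1 − 0.22) = $202,113.60.
EPS = $202,113.60 ÷ 83,000 = $2.44.

$2.44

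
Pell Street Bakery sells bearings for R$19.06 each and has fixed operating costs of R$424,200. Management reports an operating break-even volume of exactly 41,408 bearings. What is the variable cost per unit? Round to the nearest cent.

R$8.82

At break-even, FC = Q × (P − VC), so P − VC = R$424,200 ÷ 41,408 = R$10.2444.
Variable cost per unit = R$19.06 − R$10.2444 = R$8.82.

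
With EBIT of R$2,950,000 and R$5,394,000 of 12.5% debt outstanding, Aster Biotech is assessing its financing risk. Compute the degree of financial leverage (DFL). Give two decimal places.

Interest = R$674,250.00.
Degree of financial leverage = EBIT / (EBIT − interest) = R$2,950,000 / R$2,275,750.00 = 1.2963.

1.30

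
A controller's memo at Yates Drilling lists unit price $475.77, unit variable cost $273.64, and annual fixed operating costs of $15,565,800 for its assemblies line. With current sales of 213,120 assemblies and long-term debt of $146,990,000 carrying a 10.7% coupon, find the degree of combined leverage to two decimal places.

Contribution at this volume is 213,120 × $202.13 = $43,077,945.60.
EBIT = $43,077,945.60 − $15,565,800 = $27,512,145.60. Interest = $15,727,930.00, so EBIT − I = $11,784,215.60.
Degree of total leverage = total CM / (EBIT − interest) = $43,077,945.60 / $11,784,215.60 = 3.6556.

3.66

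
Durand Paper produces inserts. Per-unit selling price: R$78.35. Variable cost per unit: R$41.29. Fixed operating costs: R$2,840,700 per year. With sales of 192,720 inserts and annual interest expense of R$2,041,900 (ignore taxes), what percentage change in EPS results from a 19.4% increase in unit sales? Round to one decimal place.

+61.3%

Contribution at this volume is 192,720 × R$37.06 = R$7,142,203.20.
Operating income = contribution − fixed costs = R$7,142,203.20 − R$2,840,700 = R$4,301,503.20.
Interest = R$2,041,900.00, so EBIT − I = R$2,259,603.20.
DCL = total CM / (EBIT − I) = R$7,142,203.20 / R$2,259,603.20 = 3.1608.
%ΔEPS = DCL × %ΔSales = 3.1608 × +19.4% = +61.3%.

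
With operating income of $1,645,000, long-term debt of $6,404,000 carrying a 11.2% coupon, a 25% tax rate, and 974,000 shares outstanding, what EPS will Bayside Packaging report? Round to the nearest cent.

Pre-tax income = $1,645,000 − $717,248.00 = $927,752.00.
After tax at 25%: net income = $927,752.00 × 0.75 = $695,814.00.
Per share: $695,814.00 / 974,000 shares = $0.71.

$0.71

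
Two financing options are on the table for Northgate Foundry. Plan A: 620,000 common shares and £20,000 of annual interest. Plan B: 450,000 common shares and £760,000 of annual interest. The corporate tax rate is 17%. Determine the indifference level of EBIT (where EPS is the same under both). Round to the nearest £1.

£2,718,824

Set EPS_A = EPS_B: (EBIT − £20,000)(1 − 0.17) ÷ 620,000 = (EBIT − £760,000)(1 − 0.17) ÷ 450,000.
Cancelling (1 − t) and cross-multiplying: 450,000·(EBIT − 20,000) = 620,000·(EBIT − 760,000).
Solving, EBIT = (760,000·620,000 − 20,000·450,000) / (620,000 − 450,000) = 462,200,000,000 / 170,000 = 2,718,823.53.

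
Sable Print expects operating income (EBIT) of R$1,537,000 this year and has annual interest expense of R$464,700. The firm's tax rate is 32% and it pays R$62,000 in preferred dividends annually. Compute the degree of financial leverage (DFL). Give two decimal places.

1.57

Annual interest charges come to R$464,700.00.
Pre-tax preferred-dividend burden = R$62,000 ÷ (1 − 0.32) = R$91,176.47.
DFL = EBIT ÷ [EBIT − I − D_p/(1−t)] = R$1,537,000 ÷ [R$1,537,000 − R$464,700.00 − R$91,176.47] = R$1,537,000 ÷ R$981,123.53 = 1.5666.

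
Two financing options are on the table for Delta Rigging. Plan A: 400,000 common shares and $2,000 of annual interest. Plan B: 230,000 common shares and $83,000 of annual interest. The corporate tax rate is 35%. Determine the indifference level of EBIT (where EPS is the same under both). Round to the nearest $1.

At indifference, (EBIT − 2,000)(1 − t)/400,000 = (EBIT − 83,000)(1 − t)/230,000.
The (1 − t) factor cancels: (EBIT − 2,000) × 230,000 = (EBIT − 83,000) × 400,000.
EBIT × (400,000 − 230,000) = 83,000 × 400,000 − 2,000 × 230,000 = 32,740,000,000, so EBIT = 32,740,000,000 ÷ 170,000 = 192,588.24.

$192,588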